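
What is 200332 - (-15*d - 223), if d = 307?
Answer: 205160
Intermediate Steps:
200332 - (-15*d - 223) = 200332 - (-15*307 - 223) = 200332 - (-4605 - 223) = 200332 - 1*(-4828) = 200332 + 4828 = 205160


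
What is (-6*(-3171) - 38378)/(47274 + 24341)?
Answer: -19352/71615 ≈ -0.27022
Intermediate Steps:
(-6*(-3171) - 38378)/(47274 + 24341) = (19026 - 38378)/71615 = -19352*1/71615 = -19352/71615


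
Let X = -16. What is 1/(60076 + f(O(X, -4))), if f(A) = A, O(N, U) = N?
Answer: 1/60060 ≈ 1.6650e-5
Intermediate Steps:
1/(60076 + f(O(X, -4))) = 1/(60076 - 16) = 1/60060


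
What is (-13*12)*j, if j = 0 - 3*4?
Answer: 1872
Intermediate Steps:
j = -12 (j = 0 - 12 = -12)
(-13*12)*j = -13*12*(-12) = -156*(-12) = 1872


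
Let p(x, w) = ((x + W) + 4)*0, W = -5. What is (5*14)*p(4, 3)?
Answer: 0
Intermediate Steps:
p(x, w) = 0 (p(x, w) = ((x - 5) + 4)*0 = ((-5 + x) + 4)*0 = (-1 + x)*0 = 0)
(5*14)*p(4, 3) = (5*14)*0 = 70*0 = 0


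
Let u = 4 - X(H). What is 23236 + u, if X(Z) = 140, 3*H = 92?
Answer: 23100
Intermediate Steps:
H = 92/3 (H = (⅓)*92 = 92/3 ≈ 30.667)
u = -136 (u = 4 - 1*140 = 4 - 140 = -136)
23236 + u = 23236 - 136 = 23100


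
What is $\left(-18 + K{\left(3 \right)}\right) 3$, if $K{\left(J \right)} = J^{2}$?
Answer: $-27$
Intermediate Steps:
$\left(-18 + K{\left(3 \right)}\right) 3 = \left(-18 + 3^{2}\right) 3 = \left(-18 + 9\right) 3 = \left(-9\right) 3 = -27$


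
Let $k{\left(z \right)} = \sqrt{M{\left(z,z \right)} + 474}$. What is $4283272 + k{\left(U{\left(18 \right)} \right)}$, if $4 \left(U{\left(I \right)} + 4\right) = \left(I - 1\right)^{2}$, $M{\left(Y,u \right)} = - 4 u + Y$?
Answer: $4283272 + \frac{\sqrt{1077}}{2} \approx 4.2833 \cdot 10^{6}$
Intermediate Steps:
$M{\left(Y,u \right)} = Y - 4 u$
$U{\left(I \right)} = -4 + \frac{\left(-1 + I\right)^{2}}{4}$ ($U{\left(I \right)} = -4 + \frac{\left(I - 1\right)^{2}}{4} = -4 + \frac{\left(-1 + I\right)^{2}}{4}$)
$k{\left(z \right)} = \sqrt{474 - 3 z}$ ($k{\left(z \right)} = \sqrt{\left(z - 4 z\right) + 474} = \sqrt{- 3 z + 474} = \sqrt{474 - 3 z}$)
$4283272 + k{\left(U{\left(18 \right)} \right)} = 4283272 + \sqrt{474 - 3 \left(-4 + \frac{\left(-1 + 18\right)^{2}}{4}\right)} = 4283272 + \sqrt{474 - 3 \left(-4 + \frac{17^{2}}{4}\right)} = 4283272 + \sqrt{474 - 3 \left(-4 + \frac{1}{4} \cdot 289\right)} = 4283272 + \sqrt{474 - 3 \left(-4 + \frac{289}{4}\right)} = 4283272 + \sqrt{474 - \frac{819}{4}} = 4283272 + \sqrt{\frac{1077}{4}} = 4283272 + \frac{\sqrt{1077}}{2}$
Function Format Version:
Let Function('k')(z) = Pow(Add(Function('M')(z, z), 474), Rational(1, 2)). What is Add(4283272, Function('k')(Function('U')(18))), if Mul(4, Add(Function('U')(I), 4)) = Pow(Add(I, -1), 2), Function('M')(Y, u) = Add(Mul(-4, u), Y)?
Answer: Add(4283272, Mul(Rational(1, 2), Pow(1077, Rational(1, 2)))) ≈ 4.2833e+6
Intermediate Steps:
Function('M')(Y, u) = Add(Y, Mul(-4, u))
Function('U')(I) = Add(-4, Mul(Rational(1, 4), Pow(Add(-1, I), 2))) (Function('U')(I) = Add(-4, Mul(Rational(1, 4), Pow(Add(I, -1), 2))) = Add(-4, Mul(Rational(1, 4), Pow(Add(-1, I), 2))))
Function('k')(z) = Pow(Add(474, Mul(-3, z)), Rational(1, 2)) (Function('k')(z) = Pow(Add(Add(z, Mul(-4, z)), 474), Rational(1, 2)) = Pow(Add(Mul(-3, z), 474), Rational(1, 2)) = Pow(Add(474, Mul(-3, z)), Rational(1, 2)))
Add(4283272, Function('k')(Function('U')(18))) = Add(4283272, Pow(Add(474, Mul(-3, Add(-4, Mul(Rational(1, 4), Pow(Add(-1, 18), 2))))), Rational(1, 2))) = Add(4283272, Pow(Add(474, Mul(-3, Add(-4, Mul(Rational(1, 4), Pow(17, 2))))), Rational(1, 2))) = Add(4283272, Pow(Add(474, Mul(-3, Add(-4, Mul(Rational(1, 4), 289)))), Rational(1, 2))) = Add(4283272, Pow(Add(474, Mul(-3, Add(-4, Rational(289, 4)))), Rational(1, 2))) = Add(4283272, Pow(Add(474, Mul(-3, Rational(273, 4))), Rational(1, 2))) = Add(4283272, Pow(Add(474, Rational(-819, 4)), Rational(1, 2))) = Add(4283272, Pow(Rational(1077, 4), Rational(1, 2))) = Add(4283272, Mul(Rational(1, 2), Pow(1077, Rational(1, 2))))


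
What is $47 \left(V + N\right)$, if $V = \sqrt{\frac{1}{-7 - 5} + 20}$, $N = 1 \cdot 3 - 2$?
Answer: $47 + \frac{47 \sqrt{717}}{6} \approx 256.75$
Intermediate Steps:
$N = 1$ ($N = 3 - 2 = 1$)
$V = \frac{\sqrt{717}}{6}$ ($V = \sqrt{\frac{1}{-12} + 20} = \sqrt{- \frac{1}{12} + 20} = \sqrt{\frac{239}{12}} = \frac{\sqrt{717}}{6} \approx 4.4628$)
$47 \left(V + N\right) = 47 \left(\frac{\sqrt{717}}{6} + 1\right) = 47 \left(1 + \frac{\sqrt{717}}{6}\right) = 47 + \frac{47 \sqrt{717}}{6}$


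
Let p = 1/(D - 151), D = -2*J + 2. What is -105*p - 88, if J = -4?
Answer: -4101/47 ≈ -87.255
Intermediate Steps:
D = 10 (D = -2*(-4) + 2 = 8 + 2 = 10)
p = -1/141 (p = 1/(10 - 151) = 1/(-141) = -1/141 ≈ -0.0070922)
-105*p - 88 = -105*(-1/141) - 88 = 35/47 - 88 = -4101/47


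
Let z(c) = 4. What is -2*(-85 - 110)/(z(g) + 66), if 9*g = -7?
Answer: 39/7 ≈ 5.5714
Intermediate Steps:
g = -7/9 (g = (⅑)*(-7) = -7/9 ≈ -0.77778)
-2*(-85 - 110)/(z(g) + 66) = -2*(-85 - 110)/(4 + 66) = -(-390)/70 = -2*(-39/14) = 39/7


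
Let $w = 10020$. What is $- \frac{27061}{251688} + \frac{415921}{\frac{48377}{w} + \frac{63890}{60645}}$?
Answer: $\frac{4240764550553669689}{59968876991928} \approx 70716.0$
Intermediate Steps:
$- \frac{27061}{251688} + \frac{415921}{\frac{48377}{w} + \frac{63890}{60645}} = - \frac{27061}{251688} + \frac{415921}{\frac{48377}{10020} + \frac{63890}{60645}} = \left(-27061\right) \frac{1}{251688} + \frac{415921}{48377 \cdot \frac{1}{10020} + 63890 \cdot \frac{1}{60645}} = - \frac{27061}{251688} + \frac{415921}{\frac{48377}{10020} + \frac{12778}{12129}} = - \frac{27061}{251688} + \frac{415921}{\frac{238266731}{40510860}} = - \frac{27061}{251688} + 415921 \cdot \frac{40510860}{238266731} = - \frac{27061}{251688} + \frac{16849317402060}{238266731} = \frac{4240764550553669689}{59968876991928}$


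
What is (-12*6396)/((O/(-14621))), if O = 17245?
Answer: 1122190992/17245 ≈ 65073.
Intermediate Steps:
(-12*6396)/((O/(-14621))) = (-12*6396)/((17245/(-14621))) = -76752/(17245*(-1/14621)) = -76752/(-17245/14621) = -76752*(-14621/17245) = 1122190992/17245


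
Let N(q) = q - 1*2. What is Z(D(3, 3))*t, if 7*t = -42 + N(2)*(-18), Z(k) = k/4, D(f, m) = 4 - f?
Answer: -3/2 ≈ -1.5000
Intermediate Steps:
N(q) = -2 + q (N(q) = q - 2 = -2 + q)
Z(k) = k/4 (Z(k) = k*(¼) = k/4)
t = -6 (t = (-42 + (-2 + 2)*(-18))/7 = (-42 + 0*(-18))/7 = (-42 + 0)/7 = (⅐)*(-42) = -6)
Z(D(3, 3))*t = ((4 - 1*3)/4)*(-6) = ((4 - 3)/4)*(-6) = ((¼)*1)*(-6) = (¼)*(-6) = -3/2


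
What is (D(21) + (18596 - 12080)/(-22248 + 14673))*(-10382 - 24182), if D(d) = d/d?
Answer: -12201092/2525 ≈ -4832.1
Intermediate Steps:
D(d) = 1
(D(21) + (18596 - 12080)/(-22248 + 14673))*(-10382 - 24182) = (1 + (18596 - 12080)/(-22248 + 14673))*(-10382 - 24182) = (1 + 6516/(-7575))*(-34564) = (1 + 6516*(-1/7575))*(-34564) = (1 - 2172/2525)*(-34564) = (353/2525)*(-34564) = -12201092/2525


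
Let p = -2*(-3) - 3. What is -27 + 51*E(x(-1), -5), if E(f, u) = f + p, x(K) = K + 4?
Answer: 279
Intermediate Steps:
x(K) = 4 + K
p = 3 (p = 6 - 3 = 3)
E(f, u) = 3 + f (E(f, u) = f + 3 = 3 + f)
-27 + 51*E(x(-1), -5) = -27 + 51*(3 + (4 - 1)) = -27 + 51*(3 + 3) = -27 + 51*6 = -27 + 306 = 279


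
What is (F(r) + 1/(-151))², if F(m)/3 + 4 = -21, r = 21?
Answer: 128278276/22801 ≈ 5626.0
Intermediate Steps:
F(m) = -75 (F(m) = -12 + 3*(-21) = -12 - 63 = -75)
(F(r) + 1/(-151))² = (-75 + 1/(-151))² = (-75 - 1/151)² = (-11326/151)² = 128278276/22801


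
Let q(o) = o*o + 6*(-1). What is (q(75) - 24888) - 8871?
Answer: -28140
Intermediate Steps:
q(o) = -6 + o² (q(o) = o² - 6 = -6 + o²)
(q(75) - 24888) - 8871 = ((-6 + 75²) - 24888) - 8871 = ((-6 + 5625) - 24888) - 8871 = (5619 - 24888) - 8871 = -19269 - 8871 = -28140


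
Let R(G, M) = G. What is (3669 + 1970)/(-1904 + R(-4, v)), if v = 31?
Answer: -5639/1908 ≈ -2.9555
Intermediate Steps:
(3669 + 1970)/(-1904 + R(-4, v)) = (3669 + 1970)/(-1904 - 4) = 5639/(-1908) = 5639*(-1/1908) = -5639/1908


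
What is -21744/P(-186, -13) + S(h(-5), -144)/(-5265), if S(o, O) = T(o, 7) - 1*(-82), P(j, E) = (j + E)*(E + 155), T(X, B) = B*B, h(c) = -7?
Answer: 55390181/74389185 ≈ 0.74460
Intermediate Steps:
T(X, B) = B²
P(j, E) = (155 + E)*(E + j) (P(j, E) = (E + j)*(155 + E) = (155 + E)*(E + j))
S(o, O) = 131 (S(o, O) = 7² - 1*(-82) = 49 + 82 = 131)
-21744/P(-186, -13) + S(h(-5), -144)/(-5265) = -21744/((-13)² + 155*(-13) + 155*(-186) - 13*(-186)) + 131/(-5265) = -21744/(169 - 2015 - 28830 + 2418) + 131*(-1/5265) = -21744/(-28258) - 131/5265 = -21744*(-1/28258) - 131/5265 = 10872/14129 - 131/5265 = 55390181/74389185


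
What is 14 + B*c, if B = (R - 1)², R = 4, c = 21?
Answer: 203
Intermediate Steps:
B = 9 (B = (4 - 1)² = 3² = 9)
14 + B*c = 14 + 9*21 = 14 + 189 = 203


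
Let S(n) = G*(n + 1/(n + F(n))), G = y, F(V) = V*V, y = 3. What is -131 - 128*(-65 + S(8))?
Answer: 15335/3 ≈ 5111.7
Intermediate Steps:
F(V) = V²
G = 3
S(n) = 3*n + 3/(n + n²) (S(n) = 3*(n + 1/(n + n²)) = 3*n + 3/(n + n²))
-131 - 128*(-65 + S(8)) = -131 - 128*(-65 + 3*(1 + 8² + 8³)/(8*(1 + 8))) = -131 - 128*(-65 + 3*(⅛)*(1 + 64 + 512)/9) = -131 - 128*(-65 + 3*(⅛)*(⅑)*577) = -131 - 128*(-65 + 577/24) = -131 - 128*(-983/24) = -131 + 15728/3 = 15335/3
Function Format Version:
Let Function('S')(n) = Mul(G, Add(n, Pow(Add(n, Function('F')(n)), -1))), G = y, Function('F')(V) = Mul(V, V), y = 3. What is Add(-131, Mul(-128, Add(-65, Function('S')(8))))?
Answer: Rational(15335, 3) ≈ 5111.7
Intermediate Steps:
Function('F')(V) = Pow(V, 2)
G = 3
Function('S')(n) = Add(Mul(3, n), Mul(3, Pow(Add(n, Pow(n, 2)), -1))) (Function('S')(n) = Mul(3, Add(n, Pow(Add(n, Pow(n, 2)), -1))) = Add(Mul(3, n), Mul(3, Pow(Add(n, Pow(n, 2)), -1))))
Add(-131, Mul(-128, Add(-65, Function('S')(8)))) = Add(-131, Mul(-128, Add(-65, Mul(3, Pow(8, -1), Pow(Add(1, 8), -1), Add(1, Pow(8, 2), Pow(8, 3)))))) = Add(-131, Mul(-128, Add(-65, Mul(3, Rational(1, 8), Pow(9, -1), Add(1, 64, 512))))) = Add(-131, Mul(-128, Add(-65, Mul(3, Rational(1, 8), Rational(1, 9), 577)))) = Add(-131, Mul(-128, Add(-65, Rational(577, 24)))) = Add(-131, Mul(-128, Rational(-983, 24))) = Add(-131, Rational(15728, 3)) = Rational(15335, 3)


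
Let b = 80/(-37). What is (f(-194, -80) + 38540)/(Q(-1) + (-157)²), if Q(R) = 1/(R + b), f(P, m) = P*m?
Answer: 1581255/720974 ≈ 2.1932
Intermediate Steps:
b = -80/37 (b = 80*(-1/37) = -80/37 ≈ -2.1622)
Q(R) = 1/(-80/37 + R) (Q(R) = 1/(R - 80/37) = 1/(-80/37 + R))
(f(-194, -80) + 38540)/(Q(-1) + (-157)²) = (-194*(-80) + 38540)/(37/(-80 + 37*(-1)) + (-157)²) = (15520 + 38540)/(37/(-80 - 37) + 24649) = 54060/(37/(-117) + 24649) = 54060/(37*(-1/117) + 24649) = 54060/(-37/117 + 24649) = 54060/(2883896/117) = 54060*(117/2883896) = 1581255/720974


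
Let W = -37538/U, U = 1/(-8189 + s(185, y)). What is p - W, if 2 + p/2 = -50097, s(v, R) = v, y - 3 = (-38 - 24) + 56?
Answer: -300554350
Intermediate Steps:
y = -3 (y = 3 + ((-38 - 24) + 56) = 3 + (-62 + 56) = 3 - 6 = -3)
U = -1/8004 (U = 1/(-8189 + 185) = 1/(-8004) = -1/8004 ≈ -0.00012494)
p = -100198 (p = -4 + 2*(-50097) = -4 - 100194 = -100198)
W = 300454152 (W = -37538/(-1/8004) = -37538*(-8004) = 300454152)
p - W = -100198 - 1*300454152 = -100198 - 300454152 = -300554350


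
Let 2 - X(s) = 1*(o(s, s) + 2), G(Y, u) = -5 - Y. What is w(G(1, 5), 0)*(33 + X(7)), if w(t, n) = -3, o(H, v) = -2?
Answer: -105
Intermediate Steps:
X(s) = 2 (X(s) = 2 - (-2 + 2) = 2 - 0 = 2 - 1*0 = 2 + 0 = 2)
w(G(1, 5), 0)*(33 + X(7)) = -3*(33 + 2) = -3*35 = -105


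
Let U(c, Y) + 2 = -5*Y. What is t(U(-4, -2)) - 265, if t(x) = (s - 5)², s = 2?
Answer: -256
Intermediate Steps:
U(c, Y) = -2 - 5*Y
t(x) = 9 (t(x) = (2 - 5)² = (-3)² = 9)
t(U(-4, -2)) - 265 = 9 - 265 = -256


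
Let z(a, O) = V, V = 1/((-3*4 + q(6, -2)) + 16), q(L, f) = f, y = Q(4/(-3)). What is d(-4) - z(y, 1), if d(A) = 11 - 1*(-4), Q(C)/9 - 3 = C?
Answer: 29/2 ≈ 14.500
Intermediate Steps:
Q(C) = 27 + 9*C
y = 15 (y = 27 + 9*(4/(-3)) = 27 + 9*(4*(-⅓)) = 27 + 9*(-4/3) = 27 - 12 = 15)
d(A) = 15 (d(A) = 11 + 4 = 15)
V = ½ (V = 1/((-3*4 - 2) + 16) = 1/((-12 - 2) + 16) = 1/(-14 + 16) = 1/2 = ½ ≈ 0.50000)
z(a, O) = ½
d(-4) - z(y, 1) = 15 - 1*½ = 15 - ½ = 29/2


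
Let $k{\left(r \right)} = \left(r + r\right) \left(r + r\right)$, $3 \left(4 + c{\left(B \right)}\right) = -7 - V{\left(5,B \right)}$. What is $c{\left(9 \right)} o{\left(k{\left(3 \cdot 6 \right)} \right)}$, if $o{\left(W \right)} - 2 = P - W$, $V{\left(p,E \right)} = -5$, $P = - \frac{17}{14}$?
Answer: $\frac{18133}{3} \approx 6044.3$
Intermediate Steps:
$P = - \frac{17}{14}$ ($P = \left(-17\right) \frac{1}{14} = - \frac{17}{14} \approx -1.2143$)
$c{\left(B \right)} = - \frac{14}{3}$ ($c{\left(B \right)} = -4 + \frac{-7 - -5}{3} = -4 + \frac{-7 + 5}{3} = -4 + \frac{1}{3} \left(-2\right) = -4 - \frac{2}{3} = - \frac{14}{3}$)
$k{\left(r \right)} = 4 r^{2}$ ($k{\left(r \right)} = 2 r 2 r = 4 r^{2}$)
$o{\left(W \right)} = \frac{11}{14} - W$ ($o{\left(W \right)} = 2 - \left(\frac{17}{14} + W\right) = \frac{11}{14} - W$)
$c{\left(9 \right)} o{\left(k{\left(3 \cdot 6 \right)} \right)} = - \frac{14 \left(\frac{11}{14} - 4 \left(3 \cdot 6\right)^{2}\right)}{3} = - \frac{14 \left(\frac{11}{14} - 4 \cdot 18^{2}\right)}{3} = - \frac{14 \left(\frac{11}{14} - 4 \cdot 324\right)}{3} = - \frac{14 \left(\frac{11}{14} - 1296\right)}{3} = \left(- \frac{14}{3}\right) \left(- \frac{18133}{14}\right) = \frac{18133}{3}$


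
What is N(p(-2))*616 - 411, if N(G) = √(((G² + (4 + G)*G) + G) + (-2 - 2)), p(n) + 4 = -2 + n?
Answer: -411 + 1232*√21 ≈ 5234.7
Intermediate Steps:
p(n) = -6 + n (p(n) = -4 + (-2 + n) = -6 + n)
N(G) = √(-4 + G + G² + G*(4 + G)) (N(G) = √(((G² + G*(4 + G)) + G) - 4) = √((G + G² + G*(4 + G)) - 4) = √(-4 + G + G² + G*(4 + G)))
N(p(-2))*616 - 411 = √(-4 + 2*(-6 - 2)² + 5*(-6 - 2))*616 - 411 = √(-4 + 2*(-8)² + 5*(-8))*616 - 411 = √(-4 + 2*64 - 40)*616 - 411 = √(-4 + 128 - 40)*616 - 411 = √84*616 - 411 = (2*√21)*616 - 411 = 1232*√21 - 411 = -411 + 1232*√21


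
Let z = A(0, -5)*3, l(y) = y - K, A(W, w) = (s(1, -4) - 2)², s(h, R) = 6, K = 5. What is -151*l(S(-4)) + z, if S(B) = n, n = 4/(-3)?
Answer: 3013/3 ≈ 1004.3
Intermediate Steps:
A(W, w) = 16 (A(W, w) = (6 - 2)² = 4² = 16)
n = -4/3 (n = 4*(-⅓) = -4/3 ≈ -1.3333)
S(B) = -4/3
l(y) = -5 + y (l(y) = y - 1*5 = y - 5 = -5 + y)
z = 48 (z = 16*3 = 48)
-151*l(S(-4)) + z = -151*(-5 - 4/3) + 48 = -151*(-19/3) + 48 = 2869/3 + 48 = 3013/3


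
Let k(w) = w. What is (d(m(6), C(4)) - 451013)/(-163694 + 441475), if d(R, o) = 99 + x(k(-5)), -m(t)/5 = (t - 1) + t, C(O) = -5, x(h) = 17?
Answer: -450897/277781 ≈ -1.6232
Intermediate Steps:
m(t) = 5 - 10*t (m(t) = -5*((t - 1) + t) = -5*((-1 + t) + t) = -5*(-1 + 2*t) = 5 - 10*t)
d(R, o) = 116 (d(R, o) = 99 + 17 = 116)
(d(m(6), C(4)) - 451013)/(-163694 + 441475) = (116 - 451013)/(-163694 + 441475) = -450897/277781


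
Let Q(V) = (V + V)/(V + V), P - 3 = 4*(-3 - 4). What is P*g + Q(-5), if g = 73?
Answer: -1824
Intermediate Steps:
P = -25 (P = 3 + 4*(-3 - 4) = 3 + 4*(-7) = 3 - 28 = -25)
Q(V) = 1 (Q(V) = (2*V)/((2*V)) = (2*V)*(1/(2*V)) = 1)
P*g + Q(-5) = -25*73 + 1 = -1825 + 1 = -1824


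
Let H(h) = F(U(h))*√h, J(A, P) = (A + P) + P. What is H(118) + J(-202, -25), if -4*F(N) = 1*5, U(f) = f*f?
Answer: -252 - 5*√118/4 ≈ -265.58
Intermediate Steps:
J(A, P) = A + 2*P
U(f) = f²
F(N) = -5/4
H(h) = -5*√h/4
H(118) + J(-202, -25) = -5*√118/4 + (-202 + 2*(-25)) = -5*√118/4 + (-202 - 50) = -5*√118/4 - 252 = -252 - 5*√118/4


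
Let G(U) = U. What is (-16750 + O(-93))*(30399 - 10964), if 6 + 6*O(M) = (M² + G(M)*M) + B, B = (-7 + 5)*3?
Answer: -269544015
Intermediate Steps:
B = -6 (B = -2*3 = -6)
O(M) = -2 + M²/3 (O(M) = -1 + ((M² + M*M) - 6)/6 = -1 + ((M² + M²) - 6)/6 = -1 + (2*M² - 6)/6 = -1 + (-6 + 2*M²)/6 = -1 + (-1 + M²/3) = -2 + M²/3)
(-16750 + O(-93))*(30399 - 10964) = (-16750 + (-2 + (⅓)*(-93)²))*(30399 - 10964) = (-16750 + (-2 + (⅓)*8649))*19435 = (-16750 + (-2 + 2883))*19435 = (-16750 + 2881)*19435 = -13869*19435 = -269544015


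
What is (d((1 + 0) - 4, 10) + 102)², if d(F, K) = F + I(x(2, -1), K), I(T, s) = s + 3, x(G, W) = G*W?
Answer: 12544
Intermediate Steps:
I(T, s) = 3 + s
d(F, K) = 3 + F + K (d(F, K) = F + (3 + K) = 3 + F + K)
(d((1 + 0) - 4, 10) + 102)² = ((3 + ((1 + 0) - 4) + 10) + 102)² = ((3 + (1 - 4) + 10) + 102)² = ((3 - 3 + 10) + 102)² = (10 + 102)² = 112² = 12544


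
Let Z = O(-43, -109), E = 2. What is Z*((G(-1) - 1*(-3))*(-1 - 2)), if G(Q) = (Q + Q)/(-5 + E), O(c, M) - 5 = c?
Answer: 418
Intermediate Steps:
O(c, M) = 5 + c
Z = -38 (Z = 5 - 43 = -38)
G(Q) = -2*Q/3 (G(Q) = (Q + Q)/(-5 + 2) = (2*Q)/(-3) = (2*Q)*(-⅓) = -2*Q/3)
Z*((G(-1) - 1*(-3))*(-1 - 2)) = -38*(-⅔*(-1) - 1*(-3))*(-1 - 2) = -38*(⅔ + 3)*(-3) = -418*(-3)/3 = -38*(-11) = 418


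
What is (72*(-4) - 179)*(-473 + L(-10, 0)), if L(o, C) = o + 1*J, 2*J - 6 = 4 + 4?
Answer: 222292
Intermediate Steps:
J = 7 (J = 3 + (4 + 4)/2 = 3 + (½)*8 = 3 + 4 = 7)
L(o, C) = 7 + o (L(o, C) = o + 1*7 = o + 7 = 7 + o)
(72*(-4) - 179)*(-473 + L(-10, 0)) = (72*(-4) - 179)*(-473 + (7 - 10)) = (-288 - 179)*(-473 - 3) = -467*(-476) = 222292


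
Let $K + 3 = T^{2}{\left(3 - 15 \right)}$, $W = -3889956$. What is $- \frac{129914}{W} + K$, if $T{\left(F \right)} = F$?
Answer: $\frac{274306855}{1944978} \approx 141.03$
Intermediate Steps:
$K = 141$ ($K = -3 + \left(3 - 15\right)^{2} = -3 + \left(-12\right)^{2} = -3 + 144 = 141$)
$- \frac{129914}{W} + K = - \frac{129914}{-3889956} + 141 = \left(-129914\right) \left(- \frac{1}{3889956}\right) + 141 = \frac{64957}{1944978} + 141 = \frac{274306855}{1944978}$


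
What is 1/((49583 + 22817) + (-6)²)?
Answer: 1/72436 ≈ 1.3805e-5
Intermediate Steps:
1/((49583 + 22817) + (-6)²) = 1/(72400 + 36) = 1/72436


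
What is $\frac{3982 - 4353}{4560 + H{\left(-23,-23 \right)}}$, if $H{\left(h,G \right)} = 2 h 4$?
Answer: $- \frac{371}{4376} \approx -0.084781$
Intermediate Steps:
$H{\left(h,G \right)} = 8 h$
$\frac{3982 - 4353}{4560 + H{\left(-23,-23 \right)}} = \frac{3982 - 4353}{4560 + 8 \left(-23\right)} = - \frac{371}{4560 - 184} = - \frac{371}{4376}$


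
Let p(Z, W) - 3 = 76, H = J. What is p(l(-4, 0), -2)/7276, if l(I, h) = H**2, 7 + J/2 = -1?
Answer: 79/7276 ≈ 0.010858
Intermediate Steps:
J = -16 (J = -14 + 2*(-1) = -14 - 2 = -16)
H = -16
l(I, h) = 256 (l(I, h) = (-16)**2 = 256)
p(Z, W) = 79 (p(Z, W) = 3 + 76 = 79)
p(l(-4, 0), -2)/7276 = 79/7276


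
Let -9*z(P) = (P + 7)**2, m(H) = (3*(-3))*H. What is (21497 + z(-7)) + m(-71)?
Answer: 22136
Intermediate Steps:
m(H) = -9*H
z(P) = -(7 + P)**2/9 (z(P) = -(P + 7)**2/9 = -(7 + P)**2/9)
(21497 + z(-7)) + m(-71) = (21497 - (7 - 7)**2/9) - 9*(-71) = (21497 - 1/9*0**2) + 639 = (21497 - 1/9*0) + 639 = (21497 + 0) + 639 = 21497 + 639 = 22136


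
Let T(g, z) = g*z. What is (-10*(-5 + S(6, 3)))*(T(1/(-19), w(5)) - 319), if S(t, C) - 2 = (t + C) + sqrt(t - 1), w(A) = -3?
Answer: 363480/19 + 60580*sqrt(5)/19 ≈ 26260.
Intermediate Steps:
S(t, C) = 2 + C + t + sqrt(-1 + t) (S(t, C) = 2 + ((t + C) + sqrt(t - 1)) = 2 + ((C + t) + sqrt(-1 + t)) = 2 + (C + t + sqrt(-1 + t)) = 2 + C + t + sqrt(-1 + t))
(-10*(-5 + S(6, 3)))*(T(1/(-19), w(5)) - 319) = (-10*(-5 + (2 + 3 + 6 + sqrt(-1 + 6))))*(-3/(-19) - 319) = (-10*(-5 + (2 + 3 + 6 + sqrt(5))))*(-1/19*(-3) - 319) = (-10*(-5 + (11 + sqrt(5))))*(3/19 - 319) = -10*(6 + sqrt(5))*(-6058/19) = (-60 - 10*sqrt(5))*(-6058/19) = 363480/19 + 60580*sqrt(5)/19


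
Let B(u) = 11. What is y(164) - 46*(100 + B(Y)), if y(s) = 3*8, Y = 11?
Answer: -5082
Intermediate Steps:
y(s) = 24
y(164) - 46*(100 + B(Y)) = 24 - 46*(100 + 11) = 24 - 46*111 = 24 - 1*5106 = 24 - 5106 = -5082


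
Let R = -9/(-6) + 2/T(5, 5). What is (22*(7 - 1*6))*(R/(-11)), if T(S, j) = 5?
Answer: -19/5 ≈ -3.8000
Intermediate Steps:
R = 19/10 (R = -9/(-6) + 2/5 = -9*(-⅙) + 2*(⅕) = 3/2 + ⅖ = 19/10 ≈ 1.9000)
(22*(7 - 1*6))*(R/(-11)) = (22*(7 - 1*6))*((19/10)/(-11)) = (22*(7 - 6))*((19/10)*(-1/11)) = (22*1)*(-19/110) = 22*(-19/110) = -19/5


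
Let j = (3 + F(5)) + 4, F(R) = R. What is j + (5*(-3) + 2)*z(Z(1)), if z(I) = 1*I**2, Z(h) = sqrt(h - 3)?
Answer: 38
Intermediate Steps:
Z(h) = sqrt(-3 + h)
z(I) = I**2
j = 12 (j = (3 + 5) + 4 = 8 + 4 = 12)
j + (5*(-3) + 2)*z(Z(1)) = 12 + (5*(-3) + 2)*(sqrt(-3 + 1))**2 = 12 + (-15 + 2)*(sqrt(-2))**2 = 12 - 13*(I*sqrt(2))**2 = 12 - 13*(-2) = 12 + 26 = 38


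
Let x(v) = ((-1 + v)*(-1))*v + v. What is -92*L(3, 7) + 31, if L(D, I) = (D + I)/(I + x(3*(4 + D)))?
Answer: 1634/49 ≈ 33.347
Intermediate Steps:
x(v) = v + v*(1 - v) (x(v) = (1 - v)*v + v = v*(1 - v) + v = v + v*(1 - v))
L(D, I) = (D + I)/(I + (-10 - 3*D)*(12 + 3*D)) (L(D, I) = (D + I)/(I + (3*(4 + D))*(2 - 3*(4 + D))) = (D + I)/(I + (12 + 3*D)*(2 - (12 + 3*D))) = (D + I)/(I + (12 + 3*D)*(2 + (-12 - 3*D))) = (D + I)/(I + (12 + 3*D)*(-10 - 3*D)) = (D + I)/(I + (-10 - 3*D)*(12 + 3*D)))
-92*L(3, 7) + 31 = -92*(3 + 7)/(7 - 3*(4 + 3)*(10 + 3*3)) + 31 = -92*10/(7 - 3*7*(10 + 9)) + 31 = -92*10/(7 - 3*7*19) + 31 = -92*10/(7 - 399) + 31 = -92*10/(-392) + 31 = -(-23)*10/98 + 31 = -92*(-5/196) + 31 = 115/49 + 31 = 1634/49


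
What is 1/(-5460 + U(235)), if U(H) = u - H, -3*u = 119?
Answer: -3/17204 ≈ -0.00017438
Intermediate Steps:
u = -119/3 (u = -⅓*119 = -119/3 ≈ -39.667)
U(H) = -119/3 - H
1/(-5460 + U(235)) = 1/(-5460 + (-119/3 - 1*235)) = 1/(-5460 + (-119/3 - 235)) = 1/(-5460 - 824/3) = 1/(-17204/3) = -3/17204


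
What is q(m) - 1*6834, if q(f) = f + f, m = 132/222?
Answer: -252814/37 ≈ -6832.8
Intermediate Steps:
m = 22/37 (m = 132*(1/222) = 22/37 ≈ 0.59459)
q(f) = 2*f
q(m) - 1*6834 = 2*(22/37) - 1*6834 = 44/37 - 6834 = -252814/37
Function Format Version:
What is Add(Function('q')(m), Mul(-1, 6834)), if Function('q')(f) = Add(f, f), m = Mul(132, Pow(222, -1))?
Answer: Rational(-252814, 37) ≈ -6832.8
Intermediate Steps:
m = Rational(22, 37) (m = Mul(132, Rational(1, 222)) = Rational(22, 37) ≈ 0.59459)
Function('q')(f) = Mul(2, f)
Add(Function('q')(m), Mul(-1, 6834)) = Add(Mul(2, Rational(22, 37)), Mul(-1, 6834)) = Add(Rational(44, 37), -6834) = Rational(-252814, 37)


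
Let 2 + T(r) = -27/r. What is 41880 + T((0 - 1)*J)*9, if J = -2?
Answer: 83481/2 ≈ 41741.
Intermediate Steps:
T(r) = -2 - 27/r
41880 + T((0 - 1)*J)*9 = 41880 + (-2 - 27*(-1/(2*(0 - 1))))*9 = 41880 + (-2 - 27/((-1*(-2))))*9 = 41880 + (-2 - 27/2)*9 = 41880 - 31/2*9 = 41880 - 279/2 = 83481/2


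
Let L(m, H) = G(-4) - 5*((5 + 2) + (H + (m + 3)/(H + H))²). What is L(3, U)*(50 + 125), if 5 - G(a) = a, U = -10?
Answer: -389515/4 ≈ -97379.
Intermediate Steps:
G(a) = 5 - a
L(m, H) = -26 - 5*(H + (3 + m)/(2*H))² (L(m, H) = (5 - 1*(-4)) - 5*((5 + 2) + (H + (m + 3)/(H + H))²) = (5 + 4) - 5*(7 + (H + (3 + m)/((2*H)))²) = 9 - 5*(7 + (H + (3 + m)*(1/(2*H)))²) = 9 - 5*(7 + (H + (3 + m)/(2*H))²) = 9 + (-35 - 5*(H + (3 + m)/(2*H))²) = -26 - 5*(H + (3 + m)/(2*H))²)
L(3, U)*(50 + 125) = (-26 - 5/4*(3 + 3 + 2*(-10)²)²/(-10)²)*(50 + 125) = (-26 - 5/4*1/100*(3 + 3 + 2*100)²)*175 = (-26 - 5/4*1/100*(3 + 3 + 200)²)*175 = (-26 - 5/4*1/100*206²)*175 = (-26 - 5/4*1/100*42436)*175 = (-26 - 10609/20)*175 = -11129/20*175 = -389515/4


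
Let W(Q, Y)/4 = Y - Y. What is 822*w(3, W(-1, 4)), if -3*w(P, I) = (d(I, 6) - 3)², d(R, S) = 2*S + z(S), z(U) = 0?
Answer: -22194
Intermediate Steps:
W(Q, Y) = 0 (W(Q, Y) = 4*(Y - Y) = 4*0 = 0)
d(R, S) = 2*S (d(R, S) = 2*S + 0 = 2*S)
w(P, I) = -27 (w(P, I) = -(2*6 - 3)²/3 = -(12 - 3)²/3 = -⅓*9² = -⅓*81 = -27)
822*w(3, W(-1, 4)) = 822*(-27) = -22194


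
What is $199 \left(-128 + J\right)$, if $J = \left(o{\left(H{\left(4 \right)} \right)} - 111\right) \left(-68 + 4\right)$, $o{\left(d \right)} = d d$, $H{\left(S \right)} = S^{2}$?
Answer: $-1872192$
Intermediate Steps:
$o{\left(d \right)} = d^{2}$
$J = -9280$ ($J = \left(\left(4^{2}\right)^{2} - 111\right) \left(-68 + 4\right) = \left(16^{2} - 111\right) \left(-64\right) = \left(256 - 111\right) \left(-64\right) = 145 \left(-64\right) = -9280$)
$199 \left(-128 + J\right) = 199 \left(-128 - 9280\right) = 199 \left(-9408\right) = -1872192$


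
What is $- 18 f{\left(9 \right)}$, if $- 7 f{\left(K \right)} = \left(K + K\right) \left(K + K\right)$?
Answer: $\frac{5832}{7} \approx 833.14$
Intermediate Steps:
$f{\left(K \right)} = - \frac{4 K^{2}}{7}$ ($f{\left(K \right)} = - \frac{\left(K + K\right) \left(K + K\right)}{7} = - \frac{2 K 2 K}{7} = - \frac{4 K^{2}}{7}$)
$- 18 f{\left(9 \right)} = - 18 \left(- \frac{4 \cdot 9^{2}}{7}\right) = - 18 \left(\left(- \frac{4}{7}\right) 81\right) = \left(-18\right) \left(- \frac{324}{7}\right) = \frac{5832}{7}$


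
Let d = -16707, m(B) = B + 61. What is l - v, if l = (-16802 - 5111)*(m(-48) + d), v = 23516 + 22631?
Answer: 365769475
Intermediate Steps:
m(B) = 61 + B
v = 46147
l = 365815622 (l = (-16802 - 5111)*((61 - 48) - 16707) = -21913*(13 - 16707) = -21913*(-16694) = 365815622)
l - v = 365815622 - 1*46147 = 365815622 - 46147 = 365769475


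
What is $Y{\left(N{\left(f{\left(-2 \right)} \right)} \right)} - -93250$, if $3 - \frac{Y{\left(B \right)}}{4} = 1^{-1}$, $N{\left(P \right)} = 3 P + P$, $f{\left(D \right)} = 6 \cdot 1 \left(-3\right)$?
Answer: $93258$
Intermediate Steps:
$f{\left(D \right)} = -18$ ($f{\left(D \right)} = 6 \left(-3\right) = -18$)
$N{\left(P \right)} = 4 P$
$Y{\left(B \right)} = 8$ ($Y{\left(B \right)} = 12 - \frac{4}{1} = 12 - 4 = 8$)
$Y{\left(N{\left(f{\left(-2 \right)} \right)} \right)} - -93250 = 8 - -93250 = 8 + 93250 = 93258$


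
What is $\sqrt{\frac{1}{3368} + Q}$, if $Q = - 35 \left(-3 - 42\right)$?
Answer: $\frac{\sqrt{4466474042}}{1684} \approx 39.686$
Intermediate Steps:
$Q = 1575$ ($Q = - 35 \left(-3 - 42\right) = \left(-35\right) \left(-45\right) = 1575$)
$\sqrt{\frac{1}{3368} + Q} = \sqrt{\frac{1}{3368} + 1575} = \sqrt{\frac{5304601}{3368}} = \frac{\sqrt{4466474042}}{1684}$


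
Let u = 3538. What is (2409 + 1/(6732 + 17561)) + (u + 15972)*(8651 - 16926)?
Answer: -3921930936412/24293 ≈ -1.6144e+8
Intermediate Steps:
(2409 + 1/(6732 + 17561)) + (u + 15972)*(8651 - 16926) = (2409 + 1/(6732 + 17561)) + (3538 + 15972)*(8651 - 16926) = (2409 + 1/24293) + 19510*(-8275) = (2409 + 1/24293) - 161445250 = 58521838/24293 - 161445250 = -3921930936412/24293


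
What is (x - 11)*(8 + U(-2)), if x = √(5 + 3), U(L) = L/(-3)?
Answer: -286/3 + 52*√2/3 ≈ -70.820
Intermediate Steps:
U(L) = -L/3 (U(L) = L*(-⅓) = -L/3)
x = 2*√2 (x = √8 = 2*√2 ≈ 2.8284)
(x - 11)*(8 + U(-2)) = (2*√2 - 11)*(8 - ⅓*(-2)) = (-11 + 2*√2)*(8 + ⅔) = (-11 + 2*√2)*(26/3) = -286/3 + 52*√2/3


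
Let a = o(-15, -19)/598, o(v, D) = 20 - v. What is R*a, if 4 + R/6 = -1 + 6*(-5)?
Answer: -3675/299 ≈ -12.291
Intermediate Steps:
a = 35/598 (a = (20 - 1*(-15))/598 = (20 + 15)*(1/598) = 35*(1/598) = 35/598 ≈ 0.058528)
R = -210 (R = -24 + 6*(-1 + 6*(-5)) = -24 + 6*(-1 - 30) = -24 + 6*(-31) = -24 - 186 = -210)
R*a = -210*35/598 = -3675/299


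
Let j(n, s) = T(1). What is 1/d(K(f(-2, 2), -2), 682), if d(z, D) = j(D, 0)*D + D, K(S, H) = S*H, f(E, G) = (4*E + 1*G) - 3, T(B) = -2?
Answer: -1/682 ≈ -0.0014663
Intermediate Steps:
f(E, G) = -3 + G + 4*E (f(E, G) = (4*E + G) - 3 = (G + 4*E) - 3 = -3 + G + 4*E)
K(S, H) = H*S
j(n, s) = -2
d(z, D) = -D (d(z, D) = -2*D + D = -D)
1/d(K(f(-2, 2), -2), 682) = 1/(-1*682) = 1/(-682) = -1/682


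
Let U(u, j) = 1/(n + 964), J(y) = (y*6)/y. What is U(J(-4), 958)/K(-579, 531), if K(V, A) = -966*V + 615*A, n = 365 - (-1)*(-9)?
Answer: 1/1169360280 ≈ 8.5517e-10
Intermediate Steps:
J(y) = 6 (J(y) = (6*y)/y = 6)
n = 356 (n = 365 - 1*9 = 365 - 9 = 356)
U(u, j) = 1/1320 (U(u, j) = 1/(356 + 964) = 1/1320)
U(J(-4), 958)/K(-579, 531) = 1/(1320*(-966*(-579) + 615*531)) = 1/(1320*(559314 + 326565)) = (1/1320)/885879 = (1/1320)*(1/885879) = 1/1169360280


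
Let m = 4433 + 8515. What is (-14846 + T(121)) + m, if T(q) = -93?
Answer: -1991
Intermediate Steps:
m = 12948
(-14846 + T(121)) + m = (-14846 - 93) + 12948 = -14939 + 12948 = -1991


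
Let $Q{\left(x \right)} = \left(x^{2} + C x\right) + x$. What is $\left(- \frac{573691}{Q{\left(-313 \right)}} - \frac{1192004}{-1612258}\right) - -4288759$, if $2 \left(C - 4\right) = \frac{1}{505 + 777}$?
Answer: $\frac{854571066272926895363}{199258597819047} \approx 4.2888 \cdot 10^{6}$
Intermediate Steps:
$C = \frac{10257}{2564}$ ($C = 4 + \frac{1}{2 \left(505 + 777\right)} = 4 + \frac{1}{2 \cdot 1282} = 4 + \frac{1}{2} \cdot \frac{1}{1282} = 4 + \frac{1}{2564} = \frac{10257}{2564} \approx 4.0004$)
$Q{\left(x \right)} = x^{2} + \frac{12821 x}{2564}$ ($Q{\left(x \right)} = \left(x^{2} + \frac{10257 x}{2564}\right) + x = x^{2} + \frac{12821 x}{2564}$)
$\left(- \frac{573691}{Q{\left(-313 \right)}} - \frac{1192004}{-1612258}\right) - -4288759 = \left(- \frac{573691}{\frac{1}{2564} \left(-313\right) \left(12821 + 2564 \left(-313\right)\right)} - \frac{1192004}{-1612258}\right) - -4288759 = \left(- \frac{573691}{\frac{1}{2564} \left(-313\right) \left(12821 - 802532\right)} - - \frac{596002}{806129}\right) + 4288759 = \left(- \frac{573691}{\frac{1}{2564} \left(-313\right) \left(-789711\right)} + \frac{596002}{806129}\right) + 4288759 = \left(- \frac{573691}{\frac{247179543}{2564}} + \frac{596002}{806129}\right) + 4288759 = \left(\left(-573691\right) \frac{2564}{247179543} + \frac{596002}{806129}\right) + 4288759 = \left(- \frac{1470943724}{247179543} + \frac{596002}{806129}\right) + 4288759 = - \frac{1038450891297310}{199258597819047} + 4288759 = \frac{854571066272926895363}{199258597819047}$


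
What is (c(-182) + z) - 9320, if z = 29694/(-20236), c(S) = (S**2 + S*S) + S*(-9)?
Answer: 592555941/10118 ≈ 58565.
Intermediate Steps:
c(S) = -9*S + 2*S**2 (c(S) = (S**2 + S**2) - 9*S = 2*S**2 - 9*S = -9*S + 2*S**2)
z = -14847/10118 (z = 29694*(-1/20236) = -14847/10118 ≈ -1.4674)
(c(-182) + z) - 9320 = (-182*(-9 + 2*(-182)) - 14847/10118) - 9320 = (-182*(-9 - 364) - 14847/10118) - 9320 = (-182*(-373) - 14847/10118) - 9320 = (67886 - 14847/10118) - 9320 = 686855701/10118 - 9320 = 592555941/10118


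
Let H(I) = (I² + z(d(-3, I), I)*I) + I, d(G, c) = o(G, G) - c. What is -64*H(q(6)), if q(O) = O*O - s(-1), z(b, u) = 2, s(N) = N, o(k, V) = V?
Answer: -94720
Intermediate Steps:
d(G, c) = G - c
q(O) = 1 + O² (q(O) = O*O - 1*(-1) = O² + 1 = 1 + O²)
H(I) = I² + 3*I (H(I) = (I² + 2*I) + I = I² + 3*I)
-64*H(q(6)) = -64*(1 + 6²)*(3 + (1 + 6²)) = -64*(1 + 36)*(3 + (1 + 36)) = -2368*(3 + 37) = -2368*40 = -64*1480 = -94720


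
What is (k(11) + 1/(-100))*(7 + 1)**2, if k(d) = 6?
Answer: 9584/25 ≈ 383.36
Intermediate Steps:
(k(11) + 1/(-100))*(7 + 1)**2 = (6 + 1/(-100))*(7 + 1)**2 = (6 - 1/100)*8**2 = (599/100)*64 = 9584/25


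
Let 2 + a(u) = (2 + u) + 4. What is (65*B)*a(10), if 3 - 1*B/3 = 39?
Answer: -98280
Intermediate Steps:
B = -108 (B = 9 - 3*39 = 9 - 117 = -108)
a(u) = 4 + u (a(u) = -2 + ((2 + u) + 4) = -2 + (6 + u) = 4 + u)
(65*B)*a(10) = (65*(-108))*(4 + 10) = -7020*14 = -98280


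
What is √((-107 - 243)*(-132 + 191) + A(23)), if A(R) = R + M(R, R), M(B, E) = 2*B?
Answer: I*√20581 ≈ 143.46*I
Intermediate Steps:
A(R) = 3*R (A(R) = R + 2*R = 3*R)
√((-107 - 243)*(-132 + 191) + A(23)) = √((-107 - 243)*(-132 + 191) + 3*23) = √(-350*59 + 69) = √(-20650 + 69) = √(-20581) = I*√20581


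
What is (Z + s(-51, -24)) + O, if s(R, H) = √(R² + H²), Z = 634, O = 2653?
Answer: 3287 + 3*√353 ≈ 3343.4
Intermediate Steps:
s(R, H) = √(H² + R²)
(Z + s(-51, -24)) + O = (634 + √((-24)² + (-51)²)) + 2653 = (634 + √(576 + 2601)) + 2653 = (634 + √3177) + 2653 = (634 + 3*√353) + 2653 = 3287 + 3*√353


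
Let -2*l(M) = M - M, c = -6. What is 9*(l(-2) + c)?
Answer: -54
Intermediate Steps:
l(M) = 0 (l(M) = -(M - M)/2 = -1/2*0 = 0)
9*(l(-2) + c) = 9*(0 - 6) = 9*(-6) = -54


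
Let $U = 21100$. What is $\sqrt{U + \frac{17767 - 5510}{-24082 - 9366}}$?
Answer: $\frac{\sqrt{5901402420566}}{16724} \approx 145.26$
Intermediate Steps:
$\sqrt{U + \frac{17767 - 5510}{-24082 - 9366}} = \sqrt{21100 + \frac{17767 - 5510}{-24082 - 9366}} = \sqrt{21100 + \frac{12257}{-33448}} = \sqrt{21100 + 12257 \left(- \frac{1}{33448}\right)} = \sqrt{21100 - \frac{12257}{33448}} = \sqrt{\frac{705740543}{33448}} = \frac{\sqrt{5901402420566}}{16724}$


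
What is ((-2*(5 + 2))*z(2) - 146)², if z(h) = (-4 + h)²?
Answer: 40804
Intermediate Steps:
((-2*(5 + 2))*z(2) - 146)² = ((-2*(5 + 2))*(-4 + 2)² - 146)² = (-2*7*(-2)² - 146)² = (-14*4 - 146)² = (-56 - 146)² = (-202)² = 40804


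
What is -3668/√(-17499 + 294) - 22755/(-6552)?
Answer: 7585/2184 + 3668*I*√17205/17205 ≈ 3.473 + 27.964*I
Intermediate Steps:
-3668/√(-17499 + 294) - 22755/(-6552) = -3668*(-I*√17205/17205) - 22755*(-1/6552) = -3668*(-I*√17205/17205) + 7585/2184 = -(-3668)*I*√17205/17205 + 7585/2184 = 3668*I*√17205/17205 + 7585/2184 = 7585/2184 + 3668*I*√17205/17205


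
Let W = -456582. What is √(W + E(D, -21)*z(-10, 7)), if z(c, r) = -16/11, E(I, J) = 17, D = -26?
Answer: I*√55249414/11 ≈ 675.73*I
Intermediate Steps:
z(c, r) = -16/11 (z(c, r) = -16*1/11 = -16/11)
√(W + E(D, -21)*z(-10, 7)) = √(-456582 + 17*(-16/11)) = √(-456582 - 272/11) = √(-5022674/11) = I*√55249414/11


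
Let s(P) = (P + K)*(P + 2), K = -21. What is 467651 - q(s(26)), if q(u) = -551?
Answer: 468202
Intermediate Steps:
s(P) = (-21 + P)*(2 + P) (s(P) = (P - 21)*(P + 2) = (-21 + P)*(2 + P))
467651 - q(s(26)) = 467651 - 1*(-551) = 467651 + 551 = 468202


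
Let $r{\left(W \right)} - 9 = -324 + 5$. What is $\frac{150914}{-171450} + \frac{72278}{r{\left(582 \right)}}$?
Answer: $- \frac{621942322}{2657475} \approx -234.04$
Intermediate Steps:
$r{\left(W \right)} = -310$ ($r{\left(W \right)} = 9 + \left(-324 + 5\right) = 9 - 319 = -310$)
$\frac{150914}{-171450} + \frac{72278}{r{\left(582 \right)}} = \frac{150914}{-171450} + \frac{72278}{-310} = 150914 \left(- \frac{1}{171450}\right) + 72278 \left(- \frac{1}{310}\right) = - \frac{75457}{85725} - \frac{36139}{155} = - \frac{621942322}{2657475}$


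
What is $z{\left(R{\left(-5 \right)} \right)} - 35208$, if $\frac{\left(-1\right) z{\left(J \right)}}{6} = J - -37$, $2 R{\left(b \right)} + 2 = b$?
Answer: $-35409$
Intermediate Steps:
$R{\left(b \right)} = -1 + \frac{b}{2}$
$z{\left(J \right)} = -222 - 6 J$ ($z{\left(J \right)} = - 6 \left(J - -37\right) = - 6 \left(J + 37\right) = - 6 \left(37 + J\right) = -222 - 6 J$)
$z{\left(R{\left(-5 \right)} \right)} - 35208 = \left(-222 - 6 \left(-1 + \frac{1}{2} \left(-5\right)\right)\right) - 35208 = \left(-222 - 6 \left(-1 - \frac{5}{2}\right)\right) - 35208 = \left(-222 - -21\right) - 35208 = \left(-222 + 21\right) - 35208 = -201 - 35208 = -35409$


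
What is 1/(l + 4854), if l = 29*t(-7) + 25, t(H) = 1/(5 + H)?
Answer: 2/9729 ≈ 0.00020557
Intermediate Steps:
l = 21/2 (l = 29/(5 - 7) + 25 = 29/(-2) + 25 = 29*(-½) + 25 = -29/2 + 25 = 21/2 ≈ 10.500)
1/(l + 4854) = 1/(21/2 + 4854) = 1/(9729/2) = 2/9729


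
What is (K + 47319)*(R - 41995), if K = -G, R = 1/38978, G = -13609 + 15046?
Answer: -37551689521569/19489 ≈ -1.9268e+9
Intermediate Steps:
G = 1437
R = 1/38978 ≈ 2.5655e-5
K = -1437 (K = -1*1437 = -1437)
(K + 47319)*(R - 41995) = (-1437 + 47319)*(1/38978 - 41995) = 45882*(-1636881109/38978) = -37551689521569/19489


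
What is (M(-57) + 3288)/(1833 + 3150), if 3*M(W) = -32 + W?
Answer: 9775/14949 ≈ 0.65389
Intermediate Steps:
M(W) = -32/3 + W/3 (M(W) = (-32 + W)/3 = -32/3 + W/3)
(M(-57) + 3288)/(1833 + 3150) = ((-32/3 + (⅓)*(-57)) + 3288)/(1833 + 3150) = ((-32/3 - 19) + 3288)/4983 = (-89/3 + 3288)*(1/4983) = (9775/3)*(1/4983) = 9775/14949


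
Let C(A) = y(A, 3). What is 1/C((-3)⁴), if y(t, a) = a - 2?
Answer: 1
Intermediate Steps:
y(t, a) = -2 + a
C(A) = 1 (C(A) = -2 + 3 = 1)
1/C((-3)⁴) = 1/1 = 1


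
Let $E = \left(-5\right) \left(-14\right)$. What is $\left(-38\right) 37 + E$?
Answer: $-1336$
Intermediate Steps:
$E = 70$
$\left(-38\right) 37 + E = \left(-38\right) 37 + 70 = -1406 + 70 = -1336$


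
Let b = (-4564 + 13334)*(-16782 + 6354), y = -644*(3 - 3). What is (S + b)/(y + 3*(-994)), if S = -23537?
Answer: 91477097/2982 ≈ 30676.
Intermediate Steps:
y = 0 (y = -644*0 = 0)
b = -91453560 (b = 8770*(-10428) = -91453560)
(S + b)/(y + 3*(-994)) = (-23537 - 91453560)/(0 + 3*(-994)) = -91477097/(0 - 2982) = -91477097/(-2982) = -91477097*(-1/2982) = 91477097/2982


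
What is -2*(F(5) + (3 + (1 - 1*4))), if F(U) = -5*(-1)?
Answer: -10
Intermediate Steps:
F(U) = 5
-2*(F(5) + (3 + (1 - 1*4))) = -2*(5 + (3 + (1 - 1*4))) = -2*(5 + (3 + (1 - 4))) = -2*(5 + (3 - 3)) = -2*(5 + 0) = -2*5 = -10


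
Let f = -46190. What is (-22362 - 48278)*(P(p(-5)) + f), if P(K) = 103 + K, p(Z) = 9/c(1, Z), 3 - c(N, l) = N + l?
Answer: 22788464000/7 ≈ 3.2555e+9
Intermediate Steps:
c(N, l) = 3 - N - l (c(N, l) = 3 - (N + l) = 3 + (-N - l) = 3 - N - l)
p(Z) = 9/(2 - Z) (p(Z) = 9/(3 - 1*1 - Z) = 9/(3 - 1 - Z) = 9/(2 - Z))
(-22362 - 48278)*(P(p(-5)) + f) = (-22362 - 48278)*((103 - 9/(-2 - 5)) - 46190) = -70640*((103 - 9/(-7)) - 46190) = -70640*((103 - 9*(-⅐)) - 46190) = -70640*((103 + 9/7) - 46190) = -70640*(730/7 - 46190) = -70640*(-322600/7) = 22788464000/7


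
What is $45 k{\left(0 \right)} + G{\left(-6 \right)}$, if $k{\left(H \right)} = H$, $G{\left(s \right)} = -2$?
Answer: $-2$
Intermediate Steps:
$45 k{\left(0 \right)} + G{\left(-6 \right)} = 45 \cdot 0 - 2 = 0 - 2 = -2$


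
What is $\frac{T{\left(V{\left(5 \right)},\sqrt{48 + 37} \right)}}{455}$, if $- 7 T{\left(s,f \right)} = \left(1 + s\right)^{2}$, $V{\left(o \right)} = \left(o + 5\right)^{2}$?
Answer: $- \frac{10201}{3185} \approx -3.2028$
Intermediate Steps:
$V{\left(o \right)} = \left(5 + o\right)^{2}$
$T{\left(s,f \right)} = - \frac{\left(1 + s\right)^{2}}{7}$
$\frac{T{\left(V{\left(5 \right)},\sqrt{48 + 37} \right)}}{455} = \frac{\left(- \frac{1}{7}\right) \left(1 + \left(5 + 5\right)^{2}\right)^{2}}{455} = - \frac{\left(1 + 10^{2}\right)^{2}}{7} \cdot \frac{1}{455} = - \frac{\left(1 + 100\right)^{2}}{7} \cdot \frac{1}{455} = - \frac{101^{2}}{7} \cdot \frac{1}{455} = \left(- \frac{1}{7}\right) 10201 \cdot \frac{1}{455} = \left(- \frac{10201}{7}\right) \frac{1}{455} = - \frac{10201}{3185}$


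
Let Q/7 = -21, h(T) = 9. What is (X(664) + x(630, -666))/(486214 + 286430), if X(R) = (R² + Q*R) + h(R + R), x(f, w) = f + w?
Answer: 343261/772644 ≈ 0.44427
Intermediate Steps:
Q = -147 (Q = 7*(-21) = -147)
X(R) = 9 + R² - 147*R (X(R) = (R² - 147*R) + 9 = 9 + R² - 147*R)
(X(664) + x(630, -666))/(486214 + 286430) = ((9 + 664² - 147*664) + (630 - 666))/(486214 + 286430) = ((9 + 440896 - 97608) - 36)/772644 = (343297 - 36)*(1/772644) = 343261*(1/772644) = 343261/772644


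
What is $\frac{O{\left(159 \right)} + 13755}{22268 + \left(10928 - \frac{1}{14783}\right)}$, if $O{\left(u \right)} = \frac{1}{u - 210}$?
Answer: $\frac{10370333632}{25027559817} \approx 0.41436$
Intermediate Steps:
$O{\left(u \right)} = \frac{1}{-210 + u}$
$\frac{O{\left(159 \right)} + 13755}{22268 + \left(10928 - \frac{1}{14783}\right)} = \frac{\frac{1}{-210 + 159} + 13755}{22268 + \left(10928 - \frac{1}{14783}\right)} = \frac{\frac{1}{-51} + 13755}{22268 + \left(10928 - \frac{1}{14783}\right)} = \frac{- \frac{1}{51} + 13755}{22268 + \left(10928 - \frac{1}{14783}\right)} = \frac{701504}{51 \left(22268 + \frac{161548623}{14783}\right)} = \frac{701504}{51 \cdot \frac{490736467}{14783}} = \frac{701504}{51} \cdot \frac{14783}{490736467} = \frac{10370333632}{25027559817}$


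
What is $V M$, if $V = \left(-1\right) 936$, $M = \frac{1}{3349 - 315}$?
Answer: $- \frac{468}{1517} \approx -0.3085$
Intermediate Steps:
$M = \frac{1}{3034} \approx 0.0003296$
$V = -936$
$V M = \left(-936\right) \frac{1}{3034} = - \frac{468}{1517}$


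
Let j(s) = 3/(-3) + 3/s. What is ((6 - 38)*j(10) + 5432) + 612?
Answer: 30332/5 ≈ 6066.4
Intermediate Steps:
j(s) = -1 + 3/s (j(s) = 3*(-⅓) + 3/s = -1 + 3/s)
((6 - 38)*j(10) + 5432) + 612 = ((6 - 38)*((3 - 1*10)/10) + 5432) + 612 = (-16*(3 - 10)/5 + 5432) + 612 = (-16*(-7)/5 + 5432) + 612 = (-32*(-7/10) + 5432) + 612 = (112/5 + 5432) + 612 = 27272/5 + 612 = 30332/5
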